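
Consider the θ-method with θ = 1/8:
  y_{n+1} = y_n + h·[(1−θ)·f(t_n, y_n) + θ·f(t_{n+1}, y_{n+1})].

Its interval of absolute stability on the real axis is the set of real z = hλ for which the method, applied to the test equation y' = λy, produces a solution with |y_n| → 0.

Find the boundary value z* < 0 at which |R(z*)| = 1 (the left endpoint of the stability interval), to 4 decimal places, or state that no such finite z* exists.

z* = -2.6667.

Set f=λy, z=hλ:
  y_{n+1} = y_n + z·[7/8·y_n + 1/8·y_{n+1}] ⇒ (1 − 1/8z)y_{n+1} = (1 + 7/8z)y_n
  so R(z) = (1 + 7/8z)/(1 − 1/8z).

Boundary: |R(x)|=1, x<0.
x=-1.07: |R|=0.0562
R=−1: 1+7/8x = −1+1/8x ⇒ -3/4x=2 ⇒ x=2/(-3/4)=-2.6667
Confirm numerically:
  x=-2.019: |R|=0.61214 <1
  x=-1.573: |R|=0.31453 <1
  x=-1.240: |R|=0.07359 <1
  x=-3.195: |R|=1.28316 >1
  x=-2.780: |R|=1.06308 >1
Interval (-2.6667, 0).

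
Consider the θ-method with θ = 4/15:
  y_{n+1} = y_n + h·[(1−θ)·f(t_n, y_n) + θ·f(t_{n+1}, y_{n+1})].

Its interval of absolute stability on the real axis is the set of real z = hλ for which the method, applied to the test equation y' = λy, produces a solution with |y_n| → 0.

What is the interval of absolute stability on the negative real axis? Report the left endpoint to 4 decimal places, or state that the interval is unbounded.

Set f=λy, z=hλ:
  y_{n+1} = y_n + z·[11/15·y_n + 4/15·y_{n+1}] ⇒ (1 − 4/15z)y_{n+1} = (1 + 11/15z)y_n
  so R(z) = (1 + 11/15z)/(1 − 4/15z).

Find x<0 with |R(x)|<1.
x=-1.77: |R|=0.2024
R=−1: 1+11/15x = −1+4/15x ⇒ -7/15x=2 ⇒ x=2/(-7/15)=-4.2857
Confirm numerically:
  x=-4.151: |R|=0.97016 <1
  x=-4.096: |R|=0.95769 <1
  x=-2.914: |R|=0.63978 <1
  x=-2.622: |R|=0.54308 <1
  x=-4.648: |R|=1.07549 >1
  x=-4.570: |R|=1.05980 >1
  x=-4.389: |R|=1.02221 >1
So |R|<1 on (-4.2857, 0).

(-4.2857, 0).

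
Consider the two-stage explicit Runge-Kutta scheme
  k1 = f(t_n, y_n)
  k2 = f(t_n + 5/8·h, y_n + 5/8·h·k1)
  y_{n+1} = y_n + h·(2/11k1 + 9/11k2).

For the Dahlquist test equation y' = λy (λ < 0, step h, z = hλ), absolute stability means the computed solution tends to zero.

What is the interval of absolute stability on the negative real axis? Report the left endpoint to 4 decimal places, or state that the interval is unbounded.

Set f=λy, z=hλ:
  k1=λy_n ⇒ h·k1=z·y_n;  k2=λ(1+5/8z)y_n ⇒ h·k2=z(1+5/8z)y_n
  y_{n+1}/y_n = 1 + 2/11z + 9/11z(1+5/8z) = 1 + z + 45/88z²
  so R(z) = 1 + z + 45/88z².

Need |R(x)|<1, x<0.
x=-1.16: |R|=0.5281
R=1: x+45/88x²=0 ⇒ x=−88/45=-1.9556; min R=1−1/(4·45/88)=0.5111>−1
Confirm numerically:
  x=-1.756: |R|=0.82081 <1
  x=-1.521: |R|=0.66201 <1
  x=-1.429: |R|=0.61523 <1
  x=-1.415: |R|=0.60887 <1
  x=-2.505: |R|=1.70382 >1
  x=-2.398: |R|=1.54255 >1
Stable set (-1.9556, 0).

z∈(-1.9556,0).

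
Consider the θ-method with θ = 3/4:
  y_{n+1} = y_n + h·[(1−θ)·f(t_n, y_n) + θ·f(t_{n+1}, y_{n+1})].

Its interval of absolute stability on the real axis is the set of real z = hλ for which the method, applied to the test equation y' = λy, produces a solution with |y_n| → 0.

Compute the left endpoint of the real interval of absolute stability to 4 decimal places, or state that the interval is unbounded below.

(−∞, 0) — no finite endpoint.

Test eqn y'=λy, z=hλ:
  y_{n+1} = y_n + z·[1/4·y_n + 3/4·y_{n+1}] ⇒ (1 − 3/4z)y_{n+1} = (1 + 1/4z)y_n
  ⇒ R(z) = (1 + 1/4z)/(1 − 3/4z).

Need |R(x)|<1, x<0.
x=-1.49: |R|=0.2963
x=-2: |R|=0.2000
x=-10: |R|=0.1765
x=-100: |R|=0.3158
θ=3/4≥1/2 ⇒ |1+1/4x|<|1−3/4x| ∀x<0 ⇒ interval (−∞,0).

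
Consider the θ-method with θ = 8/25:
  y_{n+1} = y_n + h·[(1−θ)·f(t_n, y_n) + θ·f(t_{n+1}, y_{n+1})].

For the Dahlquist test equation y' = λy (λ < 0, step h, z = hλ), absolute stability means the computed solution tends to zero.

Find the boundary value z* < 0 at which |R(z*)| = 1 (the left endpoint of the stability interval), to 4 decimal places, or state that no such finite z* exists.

With y'=λy (z=hλ):
  y_{n+1} = y_n + z·[17/25·y_n + 8/25·y_{n+1}] ⇒ (1 − 8/25z)y_{n+1} = (1 + 17/25z)y_n
  so R(z) = (1 + 17/25z)/(1 − 8/25z).

Solve |R(x)|<1 on ℝ⁻.
x=-0.48: |R|=0.5839
R=−1: 1+17/25x = −1+8/25x ⇒ -9/25x=2 ⇒ x=2/(-9/25)=-5.5556
Confirm numerically:
  x=-3.566: |R|=0.66548 <1
  x=-2.765: |R|=0.46700 <1
  x=-2.556: |R|=0.40600 <1
  x=-5.940: |R|=1.04771 >1
  x=-5.839: |R|=1.03557 >1
  x=-5.711: |R|=1.01979 >1
Stable set (-5.5556, 0).

left endpoint -5.5556.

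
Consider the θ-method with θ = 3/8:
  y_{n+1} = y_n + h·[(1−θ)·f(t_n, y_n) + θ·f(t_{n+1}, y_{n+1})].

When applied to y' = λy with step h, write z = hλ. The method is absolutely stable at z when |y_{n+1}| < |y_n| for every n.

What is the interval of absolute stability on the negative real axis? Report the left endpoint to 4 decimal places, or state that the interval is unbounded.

Test eqn y'=λy, z=hλ:
  y_{n+1} = y_n + z·[5/8·y_n + 3/8·y_{n+1}] ⇒ (1 − 3/8z)y_{n+1} = (1 + 5/8z)y_n
  ⇒ R(z) = (1 + 5/8z)/(1 − 3/8z).

Boundary: |R(x)|=1, x<0.
x=-1.17: |R|=0.1868
R=−1: 1+5/8x = −1+3/8x ⇒ -1/4x=2 ⇒ x=2/(-1/4)=-8.0000
Confirm numerically:
  x=-6.922: |R|=0.92505 <1
  x=-4.720: |R|=0.70397 <1
  x=-4.362: |R|=0.65494 <1
  x=-3.569: |R|=0.52627 <1
  x=-8.596: |R|=1.03528 >1
  x=-8.271: |R|=1.01652 >1
So |R|<1 on (-8.0000, 0).

z∈(-8.0000,0).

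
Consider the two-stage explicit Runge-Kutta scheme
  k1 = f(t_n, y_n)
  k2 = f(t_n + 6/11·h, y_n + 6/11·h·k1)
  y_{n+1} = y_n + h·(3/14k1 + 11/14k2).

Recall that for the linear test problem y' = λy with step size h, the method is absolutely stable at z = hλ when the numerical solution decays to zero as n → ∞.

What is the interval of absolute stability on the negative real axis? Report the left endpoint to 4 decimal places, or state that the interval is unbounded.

z∈(-2.3333,0).

Set f=λy, z=hλ:
  k1=λy_n ⇒ h·k1=z·y_n;  k2=λ(1+6/11z)y_n ⇒ h·k2=z(1+6/11z)y_n
  y_{n+1}/y_n = 1 + 3/14z + 11/14z(1+6/11z) = 1 + z + 3/7z²
  ⇒ R(z) = 1 + z + 3/7z².

Need |R(x)|<1, x<0.
x=-0.96: |R|=0.4350
R=1: x+3/7x²=0 ⇒ x=−7/3=-2.3333; min R=1−1/(4·3/7)=0.4167>−1
Confirm numerically:
  x=-2.191: |R|=0.86635 <1
  x=-1.201: |R|=0.41717 <1
  x=-1.050: |R|=0.42250 <1
  x=-2.534: |R|=1.21792 >1
  x=-2.518: |R|=1.19928 >1
So |R|<1 on (-2.3333, 0).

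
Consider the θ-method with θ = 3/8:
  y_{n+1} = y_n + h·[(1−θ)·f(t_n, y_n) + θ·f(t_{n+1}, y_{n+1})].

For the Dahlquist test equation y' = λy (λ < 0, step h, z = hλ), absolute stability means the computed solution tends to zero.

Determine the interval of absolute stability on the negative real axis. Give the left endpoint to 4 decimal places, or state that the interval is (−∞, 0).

(-8.0000, 0).

Set f=λy, z=hλ:
  y_{n+1} = y_n + z·[5/8·y_n + 3/8·y_{n+1}] ⇒ (1 − 3/8z)y_{n+1} = (1 + 5/8z)y_n
  ⇒ R(z) = (1 + 5/8z)/(1 − 3/8z).

Boundary: |R(x)|=1, x<0.
x=-0.68: |R|=0.4582
R=−1: 1+5/8x = −1+3/8x ⇒ -1/4x=2 ⇒ x=2/(-1/4)=-8.0000
Confirm numerically:
  x=-7.793: |R|=0.98681 <1
  x=-5.944: |R|=0.84082 <1
  x=-4.031: |R|=0.60494 <1
  x=-3.506: |R|=0.51463 <1
  x=-8.456: |R|=1.02733 >1
  x=-8.428: |R|=1.02572 >1
  x=-8.416: |R|=1.02502 >1
So |R|<1 on (-8.0000, 0).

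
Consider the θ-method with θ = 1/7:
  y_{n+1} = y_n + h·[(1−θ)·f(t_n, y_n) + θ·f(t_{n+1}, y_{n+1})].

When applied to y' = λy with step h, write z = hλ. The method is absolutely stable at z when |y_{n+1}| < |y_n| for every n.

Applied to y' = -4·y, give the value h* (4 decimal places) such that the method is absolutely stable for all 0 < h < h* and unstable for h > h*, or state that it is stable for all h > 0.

(-2.8000,0); λ=-4 ⇒ h* = (14/5)/4 = 0.7000.

Set f=λy, z=hλ:
  y_{n+1} = y_n + z·[6/7·y_n + 1/7·y_{n+1}] ⇒ (1 − 1/7z)y_{n+1} = (1 + 6/7z)y_n
  ⇒ R(z) = (1 + 6/7z)/(1 − 1/7z).

Solve |R(x)|<1 on ℝ⁻.
x=-0.54: |R|=0.4987
R=−1: 1+6/7x = −1+1/7x ⇒ -5/7x=2 ⇒ x=2/(-5/7)=-2.8000
Confirm numerically:
  x=-2.387: |R|=0.78001 <1
  x=-2.273: |R|=0.71584 <1
  x=-1.505: |R|=0.23868 <1
  x=-1.385: |R|=0.15623 <1
  x=-3.386: |R|=1.28211 >1
  x=-3.173: |R|=1.18333 >1
  x=-3.022: |R|=1.11076 >1
So |R|<1 on (-2.8000, 0).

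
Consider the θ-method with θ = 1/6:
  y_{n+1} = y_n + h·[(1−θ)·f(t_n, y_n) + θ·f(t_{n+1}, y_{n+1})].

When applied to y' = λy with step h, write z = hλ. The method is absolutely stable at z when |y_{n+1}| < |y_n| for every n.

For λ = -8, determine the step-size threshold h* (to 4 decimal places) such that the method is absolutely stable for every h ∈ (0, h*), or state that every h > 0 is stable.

(-3.0000,0); λ=-8 ⇒ h* = (3)/8 = 0.3750.

On y'=λy, z=hλ:
  y_{n+1} = y_n + z·[5/6·y_n + 1/6·y_{n+1}] ⇒ (1 − 1/6z)y_{n+1} = (1 + 5/6z)y_n
  so R(z) = (1 + 5/6z)/(1 − 1/6z).

Find x<0 with |R(x)|<1.
x=-0.79: |R|=0.3019
R=−1: 1+5/6x = −1+1/6x ⇒ -2/3x=2 ⇒ x=2/(-2/3)=-3.0000
Confirm numerically:
  x=-2.487: |R|=0.75822 <1
  x=-1.845: |R|=0.41109 <1
  x=-1.683: |R|=0.31433 <1
  x=-1.208: |R|=0.00555 <1
  x=-3.287: |R|=1.12361 >1
  x=-3.185: |R|=1.08057 >1
Stable set (-3.0000, 0).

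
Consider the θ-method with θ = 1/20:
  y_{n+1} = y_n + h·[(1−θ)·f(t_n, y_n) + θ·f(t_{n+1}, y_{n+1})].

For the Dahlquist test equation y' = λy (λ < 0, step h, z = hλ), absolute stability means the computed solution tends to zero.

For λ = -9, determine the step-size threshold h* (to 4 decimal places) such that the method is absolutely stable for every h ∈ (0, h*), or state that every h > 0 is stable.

On y'=λy, z=hλ:
  y_{n+1} = y_n + z·[19/20·y_n + 1/20·y_{n+1}] ⇒ (1 − 1/20z)y_{n+1} = (1 + 19/20z)y_n
  Hence R(z) = (1 + 19/20z)/(1 − 1/20z).

Boundary: |R(x)|=1, x<0.
x=-0.91: |R|=0.1296
R=−1: 1+19/20x = −1+1/20x ⇒ -9/10x=2 ⇒ x=2/(-9/10)=-2.2222
Confirm numerically:
  x=-2.131: |R|=0.92581 <1
  x=-2.101: |R|=0.90127 <1
  x=-2.083: |R|=0.88652 <1
  x=-1.639: |R|=0.51486 <1
  x=-2.544: |R|=1.25692 >1
  x=-2.417: |R|=1.15640 >1
So |R|<1 on (-2.2222, 0).

(-2.2222,0); λ=-9 ⇒ h* = (20/9)/9 = 0.2469.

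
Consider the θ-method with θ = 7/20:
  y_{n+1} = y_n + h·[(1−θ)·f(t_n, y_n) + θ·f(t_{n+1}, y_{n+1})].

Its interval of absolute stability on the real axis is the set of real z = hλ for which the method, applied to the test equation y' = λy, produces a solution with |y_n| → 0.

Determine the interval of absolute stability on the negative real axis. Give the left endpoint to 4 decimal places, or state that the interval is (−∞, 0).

On y'=λy, z=hλ:
  y_{n+1} = y_n + z·[13/20·y_n + 7/20·y_{n+1}] ⇒ (1 − 7/20z)y_{n+1} = (1 + 13/20z)y_n
  R(z) = (1 + 13/20z)/(1 − 7/20z).

Solve |R(x)|<1 on ℝ⁻.
x=-0.86: |R|=0.3390
R=−1: 1+13/20x = −1+7/20x ⇒ -3/10x=2 ⇒ x=2/(-3/10)=-6.6667
Confirm numerically:
  x=-6.626: |R|=0.99632 <1
  x=-4.672: |R|=0.77292 <1
  x=-3.564: |R|=0.58583 <1
  x=-7.053: |R|=1.03341 >1
  x=-6.695: |R|=1.00254 >1
So |R|<1 on (-6.6667, 0).

(-6.6667, 0).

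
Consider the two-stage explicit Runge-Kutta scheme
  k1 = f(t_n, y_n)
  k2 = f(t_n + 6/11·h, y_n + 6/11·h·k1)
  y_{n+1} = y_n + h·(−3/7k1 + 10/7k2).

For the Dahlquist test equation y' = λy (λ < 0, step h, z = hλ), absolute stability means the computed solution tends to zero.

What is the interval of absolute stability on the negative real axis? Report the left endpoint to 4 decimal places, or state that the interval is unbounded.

On y'=λy, z=hλ:
  k1=λy_n ⇒ h·k1=z·y_n;  k2=λ(1+6/11z)y_n ⇒ h·k2=z(1+6/11z)y_n
  y_{n+1}/y_n = 1 − 3/7z + 10/7z(1+6/11z) = 1 + z + 60/77z²
  Hence R(z) = 1 + z + 60/77z².

Find x<0 with |R(x)|<1.
x=-1.6: |R|=1.3948
R=1: x+60/77x²=0 ⇒ x=−77/60=-1.2833; min R=1−1/(4·60/77)=0.6792>−1
Confirm numerically:
  x=-0.898: |R|=0.73037 <1
  x=-0.785: |R|=0.69518 <1
  x=-0.766: |R|=0.69121 <1
  x=-1.723: |R|=1.59030 >1
  x=-1.581: |R|=1.36671 >1
  x=-1.575: |R|=1.35795 >1
So |R|<1 on (-1.2833, 0).

z∈(-1.2833,0).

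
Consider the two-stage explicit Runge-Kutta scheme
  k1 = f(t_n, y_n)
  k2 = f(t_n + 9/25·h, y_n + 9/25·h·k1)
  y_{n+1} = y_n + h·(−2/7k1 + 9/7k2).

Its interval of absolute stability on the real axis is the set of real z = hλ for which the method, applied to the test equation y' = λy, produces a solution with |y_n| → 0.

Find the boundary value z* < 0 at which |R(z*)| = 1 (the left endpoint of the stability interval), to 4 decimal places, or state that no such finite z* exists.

left endpoint -2.1605.

Set f=λy, z=hλ:
  k1=λy_n ⇒ h·k1=z·y_n;  k2=λ(1+9/25z)y_n ⇒ h·k2=z(1+9/25z)y_n
  y_{n+1}/y_n = 1 − 2/7z + 9/7z(1+9/25z) = 1 + z + 81/175z²
  so R(z) = 1 + z + 81/175z².

Solve |R(x)|<1 on ℝ⁻.
x=-1.01: |R|=0.4622
R=1: x+81/175x²=0 ⇒ x=−175/81=-2.1605; min R=1−1/(4·81/175)=0.4599>−1
Confirm numerically:
  x=-2.009: |R|=0.85913 <1
  x=-1.458: |R|=0.52593 <1
  x=-1.206: |R|=0.46720 <1
  x=-2.752: |R|=1.75345 >1
  x=-2.660: |R|=1.61499 >1
  x=-2.516: |R|=1.41400 >1
So |R|<1 on (-2.1605, 0).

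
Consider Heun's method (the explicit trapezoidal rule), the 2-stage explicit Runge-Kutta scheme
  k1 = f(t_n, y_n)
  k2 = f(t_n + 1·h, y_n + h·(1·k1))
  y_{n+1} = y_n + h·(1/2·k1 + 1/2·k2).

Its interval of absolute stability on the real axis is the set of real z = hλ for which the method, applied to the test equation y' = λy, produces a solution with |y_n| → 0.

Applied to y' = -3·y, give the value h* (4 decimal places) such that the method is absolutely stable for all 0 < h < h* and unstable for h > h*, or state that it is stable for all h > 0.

(-2.0000,0); λ=-3 ⇒ h* = 0.6667.

Set f=λy, z=hλ:
  order 2, 2-stage ⇒ R(z)=1+z+z^2/2
  (e.g. R(-0.48)=0.63520, |R|=0.63520)

Find x<0 with |R(x)|<1.
x=-0.48: |R|=0.6352
|R(-1.86)|=0.8698 |R(-1.41)|=0.5840 |R(-1.01)|=0.5000
Bisect:
  x_lo=-2.4400 |R|=1.5369  x_hi=-0.2954 |R|=0.7482
  mid=-1.36772 |R|=0.56761 →hi
  mid=-1.90388 |R|=0.90850 →hi
  mid=-2.17196 |R|=1.18674 →lo
  mid=-2.03792 |R|=1.03864 →lo
  mid=-1.97090 |R|=0.97132 →hi
  mid=-2.00441 |R|=1.00442 →lo
  mid=-1.98765 |R|=0.98773 →hi
  ...
  [-2.00009,-1.99996] ⇒ x*=-2.0000
So |R|<1 on (-2.0000, 0).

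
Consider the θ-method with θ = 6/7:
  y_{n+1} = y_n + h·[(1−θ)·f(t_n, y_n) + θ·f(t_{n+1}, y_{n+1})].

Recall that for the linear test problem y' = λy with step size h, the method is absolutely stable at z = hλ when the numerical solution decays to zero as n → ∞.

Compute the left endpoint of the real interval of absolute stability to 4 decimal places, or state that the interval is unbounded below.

Set f=λy, z=hλ:
  y_{n+1} = y_n + z·[1/7·y_n + 6/7·y_{n+1}] ⇒ (1 − 6/7z)y_{n+1} = (1 + 1/7z)y_n
  so R(z) = (1 + 1/7z)/(1 − 6/7z).

Need |R(x)|<1, x<0.
x=-0.82: |R|=0.5185
x=-2: |R|=0.2632
x=-10: |R|=0.0448
x=-100: |R|=0.1532
θ=6/7≥1/2 ⇒ |1+1/7x|<|1−6/7x| ∀x<0 ⇒ stable on all of ℝ⁻.

interval (−∞, 0).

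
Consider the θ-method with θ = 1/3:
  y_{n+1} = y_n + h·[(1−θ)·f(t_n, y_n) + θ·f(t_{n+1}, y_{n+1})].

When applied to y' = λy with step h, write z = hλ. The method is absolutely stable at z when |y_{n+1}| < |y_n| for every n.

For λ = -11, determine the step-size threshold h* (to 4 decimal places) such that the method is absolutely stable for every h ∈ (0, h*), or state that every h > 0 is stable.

With y'=λy (z=hλ):
  y_{n+1} = y_n + z·[2/3·y_n + 1/3·y_{n+1}] ⇒ (1 − 1/3z)y_{n+1} = (1 + 2/3z)y_n
  ⇒ R(z) = (1 + 2/3z)/(1 − 1/3z).

Need |R(x)|<1, x<0.
x=-1.06: |R|=0.2167
R=−1: 1+2/3x = −1+1/3x ⇒ -1/3x=2 ⇒ x=2/(-1/3)=-6.0000
Confirm numerically:
  x=-5.609: |R|=0.95458 <1
  x=-5.584: |R|=0.95154 <1
  x=-5.474: |R|=0.93793 <1
  x=-3.665: |R|=0.64966 <1
  x=-6.436: |R|=1.04621 >1
  x=-6.400: |R|=1.04255 >1
  x=-6.249: |R|=1.02692 >1
Stable set (-6.0000, 0).

(-6.0000,0); λ=-11 ⇒ h* = (6)/11 = 0.5455.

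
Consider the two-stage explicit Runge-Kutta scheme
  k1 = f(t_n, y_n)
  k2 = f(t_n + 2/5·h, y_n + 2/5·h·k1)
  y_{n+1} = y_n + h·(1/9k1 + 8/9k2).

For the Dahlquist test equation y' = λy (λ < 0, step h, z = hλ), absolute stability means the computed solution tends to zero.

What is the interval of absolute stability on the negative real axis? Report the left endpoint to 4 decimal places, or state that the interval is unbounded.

With y'=λy (z=hλ):
  k1=λy_n ⇒ h·k1=z·y_n;  k2=λ(1+2/5z)y_n ⇒ h·k2=z(1+2/5z)y_n
  y_{n+1}/y_n = 1 + 1/9z + 8/9z(1+2/5z) = 1 + z + 16/45z²
  so R(z) = 1 + z + 16/45z².

Find x<0 with |R(x)|<1.
x=-1.38: |R|=0.2971
R=1: x+16/45x²=0 ⇒ x=−45/16=-2.8125; min R=1−1/(4·16/45)=0.2969>−1
Confirm numerically:
  x=-2.531: |R|=0.74668 <1
  x=-1.894: |R|=0.38146 <1
  x=-1.507: |R|=0.30048 <1
  x=-3.309: |R|=1.58415 >1
  x=-3.073: |R|=1.28463 >1
  x=-3.013: |R|=1.21479 >1
So |R|<1 on (-2.8125, 0).

(-2.8125, 0).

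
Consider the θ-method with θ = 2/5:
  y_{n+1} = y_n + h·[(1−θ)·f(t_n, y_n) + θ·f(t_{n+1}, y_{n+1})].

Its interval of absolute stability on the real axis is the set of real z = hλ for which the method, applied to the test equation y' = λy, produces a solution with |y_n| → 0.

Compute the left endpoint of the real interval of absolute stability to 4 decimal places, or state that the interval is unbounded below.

Test eqn y'=λy, z=hλ:
  y_{n+1} = y_n + z·[3/5·y_n + 2/5·y_{n+1}] ⇒ (1 − 2/5z)y_{n+1} = (1 + 3/5z)y_n
  R(z) = (1 + 3/5z)/(1 − 2/5z).

Boundary: |R(x)|=1, x<0.
x=-0.78: |R|=0.4055
R=−1: 1+3/5x = −1+2/5x ⇒ -1/5x=2 ⇒ x=2/(-1/5)=-10.0000
Confirm numerically:
  x=-7.080: |R|=0.84760 <1
  x=-6.695: |R|=0.82028 <1
  x=-5.887: |R|=0.75480 <1
  x=-4.115: |R|=0.55518 <1
  x=-10.410: |R|=1.01588 >1
  x=-10.376: |R|=1.01460 >1
  x=-10.308: |R|=1.01202 >1
Stable set (-10.0000, 0).

z* = -10.0000.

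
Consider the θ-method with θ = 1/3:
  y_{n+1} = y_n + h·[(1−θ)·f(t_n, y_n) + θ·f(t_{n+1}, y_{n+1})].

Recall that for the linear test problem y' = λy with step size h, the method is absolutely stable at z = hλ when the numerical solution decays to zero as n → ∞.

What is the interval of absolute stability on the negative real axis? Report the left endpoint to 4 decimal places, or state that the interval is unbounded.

Test eqn y'=λy, z=hλ:
  y_{n+1} = y_n + z·[2/3·y_n + 1/3·y_{n+1}] ⇒ (1 − 1/3z)y_{n+1} = (1 + 2/3z)y_n
  R(z) = (1 + 2/3z)/(1 − 1/3z).

Need |R(x)|<1, x<0.
x=-1.68: |R|=0.0769
R=−1: 1+2/3x = −1+1/3x ⇒ -1/3x=2 ⇒ x=2/(-1/3)=-6.0000
Confirm numerically:
  x=-4.532: |R|=0.80510 <1
  x=-4.508: |R|=0.80128 <1
  x=-4.407: |R|=0.78493 <1
  x=-6.557: |R|=1.05828 >1
  x=-6.279: |R|=1.03007 >1
So |R|<1 on (-6.0000, 0).

(-6.0000, 0).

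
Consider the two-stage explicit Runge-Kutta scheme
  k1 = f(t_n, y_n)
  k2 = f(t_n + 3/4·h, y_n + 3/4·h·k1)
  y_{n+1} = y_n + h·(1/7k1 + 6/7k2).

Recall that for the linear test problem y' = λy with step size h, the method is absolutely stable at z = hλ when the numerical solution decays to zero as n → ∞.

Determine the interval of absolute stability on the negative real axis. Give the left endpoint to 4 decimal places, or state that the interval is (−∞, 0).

With y'=λy (z=hλ):
  k1=λy_n ⇒ h·k1=z·y_n;  k2=λ(1+3/4z)y_n ⇒ h·k2=z(1+3/4z)y_n
  y_{n+1}/y_n = 1 + 1/7z + 6/7z(1+3/4z) = 1 + z + 9/14z²
  ⇒ R(z) = 1 + z + 9/14z².

Find x<0 with |R(x)|<1.
x=-0.31: |R|=0.7518
R=1: x+9/14x²=0 ⇒ x=−14/9=-1.5556; min R=1−1/(4·9/14)=0.6111>−1
Confirm numerically:
  x=-1.415: |R|=0.87214 <1
  x=-1.397: |R|=0.85761 <1
  x=-1.144: |R|=0.69733 <1
  x=-0.931: |R|=0.62620 <1
  x=-1.948: |R|=1.49145 >1
  x=-1.913: |R|=1.43958 >1
  x=-1.593: |R|=1.03835 >1
Stable set (-1.5556, 0).

(-1.5556, 0).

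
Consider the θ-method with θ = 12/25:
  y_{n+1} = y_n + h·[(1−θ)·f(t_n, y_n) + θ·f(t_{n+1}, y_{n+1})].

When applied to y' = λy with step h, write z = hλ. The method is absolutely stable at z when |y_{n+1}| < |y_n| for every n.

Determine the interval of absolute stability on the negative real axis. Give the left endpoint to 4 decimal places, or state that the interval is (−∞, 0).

z∈(-50.0000,0).

On y'=λy, z=hλ:
  y_{n+1} = y_n + z·[13/25·y_n + 12/25·y_{n+1}] ⇒ (1 − 12/25z)y_{n+1} = (1 + 13/25z)y_n
  so R(z) = (1 + 13/25z)/(1 − 12/25z).

Need |R(x)|<1, x<0.
x=-0.99: |R|=0.3289
R=−1: 1+13/25x = −1+12/25x ⇒ -1/25x=2 ⇒ x=2/(-1/25)=-50.0000
Confirm numerically:
  x=-28.349: |R|=0.94071 <1
  x=-24.633: |R|=0.92088 <1
  x=-24.002: |R|=0.91695 <1
  x=-50.354: |R|=1.00056 >1
  x=-50.095: |R|=1.00015 >1
So |R|<1 on (-50.0000, 0).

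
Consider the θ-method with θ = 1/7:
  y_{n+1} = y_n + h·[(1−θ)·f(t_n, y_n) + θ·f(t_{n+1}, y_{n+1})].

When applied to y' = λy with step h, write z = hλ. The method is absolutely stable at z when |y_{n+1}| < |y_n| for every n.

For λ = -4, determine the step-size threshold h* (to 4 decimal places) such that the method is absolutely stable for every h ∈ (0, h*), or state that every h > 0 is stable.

On y'=λy, z=hλ:
  y_{n+1} = y_n + z·[6/7·y_n + 1/7·y_{n+1}] ⇒ (1 − 1/7z)y_{n+1} = (1 + 6/7z)y_n
  R(z) = (1 + 6/7z)/(1 − 1/7z).

Need |R(x)|<1, x<0.
x=-0.3: |R|=0.7123
R=−1: 1+6/7x = −1+1/7x ⇒ -5/7x=2 ⇒ x=2/(-5/7)=-2.8000
Confirm numerically:
  x=-1.849: |R|=0.46265 <1
  x=-1.630: |R|=0.32213 <1
  x=-1.625: |R|=0.31884 <1
  x=-3.192: |R|=1.19231 >1
  x=-3.018: |R|=1.10880 >1
  x=-2.978: |R|=1.08920 >1
Interval (-2.8000, 0).

(-2.8000,0); λ=-4 ⇒ h* = (14/5)/4 = 0.7000.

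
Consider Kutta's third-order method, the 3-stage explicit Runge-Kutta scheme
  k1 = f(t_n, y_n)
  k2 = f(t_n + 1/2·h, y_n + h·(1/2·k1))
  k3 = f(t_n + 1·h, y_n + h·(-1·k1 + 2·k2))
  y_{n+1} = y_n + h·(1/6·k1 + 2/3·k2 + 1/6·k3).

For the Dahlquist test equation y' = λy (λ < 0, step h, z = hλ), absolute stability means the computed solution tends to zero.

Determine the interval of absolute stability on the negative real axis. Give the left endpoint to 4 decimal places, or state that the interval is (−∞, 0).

Set f=λy, z=hλ:
  order 3, 3-stage ⇒ R(z)=1+z+z^2/2+z^3/6
  (e.g. R(-0.97)=0.34834, |R|=0.34834)

Need |R(x)|<1, x<0.
x=-0.97: |R|=0.3483
|R(-2.29)|=0.6694 |R(-1.88)|=0.2202 |R(-0.75)|=0.4609
Bisect:
  x_lo=-3.1661 |R|=2.4436  x_hi=-0.2044 |R|=0.8151
  mid=-1.68523 |R|=0.06290 →hi
  mid=-2.42566 |R|=0.86245 →hi
  mid=-2.79588 |R|=1.52995 →lo
  mid=-2.61077 |R|=1.16860 →lo
  mid=-2.51822 |R|=1.00902 →lo
  mid=-2.47194 |R|=0.93416 →hi
  mid=-2.49508 |R|=0.97119 →hi
  mid=-2.50665 |R|=0.99001 →hi
  ...
  [-2.51280,-2.51262] ⇒ x*=-2.5127
Stable set (-2.5127, 0).

(-2.5127, 0).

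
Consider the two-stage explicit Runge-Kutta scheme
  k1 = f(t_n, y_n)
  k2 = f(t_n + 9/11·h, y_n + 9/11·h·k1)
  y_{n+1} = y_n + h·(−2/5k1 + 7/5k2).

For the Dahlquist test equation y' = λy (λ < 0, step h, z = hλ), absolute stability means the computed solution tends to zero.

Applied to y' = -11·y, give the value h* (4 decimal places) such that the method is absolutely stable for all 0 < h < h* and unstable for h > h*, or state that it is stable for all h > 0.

(-0.8730,0); λ=-11 ⇒ h* = (55/63)/11 = 0.0794.

Set f=λy, z=hλ:
  k1=λy_n ⇒ h·k1=z·y_n;  k2=λ(1+9/11z)y_n ⇒ h·k2=z(1+9/11z)y_n
  y_{n+1}/y_n = 1 − 2/5z + 7/5z(1+9/11z) = 1 + z + 63/55z²
  ⇒ R(z) = 1 + z + 63/55z².

Need |R(x)|<1, x<0.
x=-0.92: |R|=1.0495
R=1: x+63/55x²=0 ⇒ x=−55/63=-0.8730; min R=1−1/(4·63/55)=0.7817>−1
Confirm numerically:
  x=-0.805: |R|=0.93728 <1
  x=-0.724: |R|=0.87642 <1
  x=-0.659: |R|=0.83845 <1
  x=-1.291: |R|=1.61811 >1
  x=-1.197: |R|=1.44422 >1
  x=-1.114: |R|=1.30750 >1
Stable set (-0.8730, 0).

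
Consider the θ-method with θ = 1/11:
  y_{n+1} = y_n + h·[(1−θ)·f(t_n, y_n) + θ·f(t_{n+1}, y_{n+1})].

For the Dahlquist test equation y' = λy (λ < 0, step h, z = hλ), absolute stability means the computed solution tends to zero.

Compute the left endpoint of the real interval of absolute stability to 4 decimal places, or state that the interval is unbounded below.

z* = -2.4444.

With y'=λy (z=hλ):
  y_{n+1} = y_n + z·[10/11·y_n + 1/11·y_{n+1}] ⇒ (1 − 1/11z)y_{n+1} = (1 + 10/11z)y_n
  R(z) = (1 + 10/11z)/(1 − 1/11z).

Need |R(x)|<1, x<0.
x=-0.36: |R|=0.6514
R=−1: 1+10/11x = −1+1/11x ⇒ -9/11x=2 ⇒ x=2/(-9/11)=-2.4444
Confirm numerically:
  x=-1.539: |R|=0.35011 <1
  x=-1.463: |R|=0.29126 <1
  x=-1.399: |R|=0.24115 <1
  x=-1.391: |R|=0.23485 <1
  x=-3.041: |R|=1.38238 >1
  x=-2.584: |R|=1.09246 >1
  x=-2.574: |R|=1.08590 >1
Interval (-2.4444, 0).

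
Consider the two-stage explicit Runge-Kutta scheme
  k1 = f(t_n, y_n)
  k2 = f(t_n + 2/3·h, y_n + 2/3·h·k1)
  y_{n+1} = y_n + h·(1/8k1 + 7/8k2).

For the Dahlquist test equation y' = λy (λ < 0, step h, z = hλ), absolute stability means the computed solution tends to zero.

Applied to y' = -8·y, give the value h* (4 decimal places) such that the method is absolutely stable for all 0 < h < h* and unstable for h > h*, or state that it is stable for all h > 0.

With y'=λy (z=hλ):
  k1=λy_n ⇒ h·k1=z·y_n;  k2=λ(1+2/3z)y_n ⇒ h·k2=z(1+2/3z)y_n
  y_{n+1}/y_n = 1 + 1/8z + 7/8z(1+2/3z) = 1 + z + 7/12z²
  ⇒ R(z) = 1 + z + 7/12z².

Solve |R(x)|<1 on ℝ⁻.
x=-1.09: |R|=0.6031
R=1: x+7/12x²=0 ⇒ x=−12/7=-1.7143; min R=1−1/(4·7/12)=0.5714>−1
Confirm numerically:
  x=-1.669: |R|=0.95591 <1
  x=-1.284: |R|=0.67772 <1
  x=-1.220: |R|=0.64823 <1
  x=-1.072: |R|=0.59836 <1
  x=-2.118: |R|=1.49879 >1
  x=-1.966: |R|=1.28867 >1
  x=-1.961: |R|=1.28222 >1
Stable set (-1.7143, 0).

(-1.7143,0); λ=-8 ⇒ h* = (12/7)/8 = 0.2143.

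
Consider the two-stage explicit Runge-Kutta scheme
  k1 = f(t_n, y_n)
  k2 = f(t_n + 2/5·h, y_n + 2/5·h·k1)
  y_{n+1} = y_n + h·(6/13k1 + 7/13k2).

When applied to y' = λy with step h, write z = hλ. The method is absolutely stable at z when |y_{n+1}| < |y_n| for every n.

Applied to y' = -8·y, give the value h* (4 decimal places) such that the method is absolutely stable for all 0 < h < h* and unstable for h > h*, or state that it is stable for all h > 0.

(-4.6429,0); λ=-8 ⇒ h* = (65/14)/8 = 0.5804.

Test eqn y'=λy, z=hλ:
  k1=λy_n ⇒ h·k1=z·y_n;  k2=λ(1+2/5z)y_n ⇒ h·k2=z(1+2/5z)y_n
  y_{n+1}/y_n = 1 + 6/13z + 7/13z(1+2/5z) = 1 + z + 14/65z²
  ⇒ R(z) = 1 + z + 14/65z².

Find x<0 with |R(x)|<1.
x=-1.18: |R|=0.1199
R=1: x+14/65x²=0 ⇒ x=−65/14=-4.6429; min R=1−1/(4·14/65)=-0.1607>−1
Confirm numerically:
  x=-4.541: |R|=0.90038 <1
  x=-4.061: |R|=0.49106 <1
  x=-2.180: |R|=0.15641 <1
  x=-4.994: |R|=1.37770 >1
  x=-4.959: |R|=1.33767 >1
  x=-4.682: |R|=1.03947 >1
So |R|<1 on (-4.6429, 0).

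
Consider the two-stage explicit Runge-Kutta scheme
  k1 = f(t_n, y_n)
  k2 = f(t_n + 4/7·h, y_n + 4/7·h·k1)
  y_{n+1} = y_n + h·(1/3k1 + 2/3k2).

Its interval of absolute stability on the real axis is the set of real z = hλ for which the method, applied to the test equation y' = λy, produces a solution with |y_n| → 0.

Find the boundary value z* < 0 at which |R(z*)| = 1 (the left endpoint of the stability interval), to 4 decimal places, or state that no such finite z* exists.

Set f=λy, z=hλ:
  k1=λy_n ⇒ h·k1=z·y_n;  k2=λ(1+4/7z)y_n ⇒ h·k2=z(1+4/7z)y_n
  y_{n+1}/y_n = 1 + 1/3z + 2/3z(1+4/7z) = 1 + z + 8/21z²
  Hence R(z) = 1 + z + 8/21z².

Need |R(x)|<1, x<0.
x=-0.49: |R|=0.6015
R=1: x+8/21x²=0 ⇒ x=−21/8=-2.6250; min R=1−1/(4·8/21)=0.3438>−1
Confirm numerically:
  x=-2.402: |R|=0.79594 <1
  x=-2.226: |R|=0.66165 <1
  x=-1.203: |R|=0.34832 <1
  x=-3.198: |R|=1.69808 >1
  x=-3.008: |R|=1.43888 >1
  x=-2.959: |R|=1.37650 >1
So |R|<1 on (-2.6250, 0).

left endpoint -2.6250.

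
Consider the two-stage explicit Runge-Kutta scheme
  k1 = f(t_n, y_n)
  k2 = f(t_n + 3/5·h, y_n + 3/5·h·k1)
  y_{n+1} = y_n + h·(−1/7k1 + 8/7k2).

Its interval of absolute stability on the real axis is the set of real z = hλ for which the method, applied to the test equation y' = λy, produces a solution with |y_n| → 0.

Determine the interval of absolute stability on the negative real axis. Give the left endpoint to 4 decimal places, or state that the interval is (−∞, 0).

Set f=λy, z=hλ:
  k1=λy_n ⇒ h·k1=z·y_n;  k2=λ(1+3/5z)y_n ⇒ h·k2=z(1+3/5z)y_n
  y_{n+1}/y_n = 1 − 1/7z + 8/7z(1+3/5z) = 1 + z + 24/35z²
  Hence R(z) = 1 + z + 24/35z².

Find x<0 with |R(x)|<1.
x=-0.83: |R|=0.6424
R=1: x+24/35x²=0 ⇒ x=−35/24=-1.4583; min R=1−1/(4·24/35)=0.6354>−1
Confirm numerically:
  x=-1.429: |R|=0.97126 <1
  x=-1.169: |R|=0.76807 <1
  x=-1.067: |R|=0.71368 <1
  x=-0.821: |R|=0.64120 <1
  x=-1.967: |R|=1.68609 >1
  x=-1.905: |R|=1.58347 >1
  x=-1.749: |R|=1.34860 >1
Stable set (-1.4583, 0).

(-1.4583, 0).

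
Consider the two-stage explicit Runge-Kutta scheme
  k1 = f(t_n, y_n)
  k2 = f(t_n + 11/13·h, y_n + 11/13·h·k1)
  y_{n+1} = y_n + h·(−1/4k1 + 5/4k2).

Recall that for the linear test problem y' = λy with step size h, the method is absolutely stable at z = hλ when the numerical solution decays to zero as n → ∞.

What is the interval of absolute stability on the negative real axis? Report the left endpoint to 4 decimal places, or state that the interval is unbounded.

On y'=λy, z=hλ:
  k1=λy_n ⇒ h·k1=z·y_n;  k2=λ(1+11/13z)y_n ⇒ h·k2=z(1+11/13z)y_n
  y_{n+1}/y_n = 1 − 1/4z + 5/4z(1+11/13z) = 1 + z + 55/52z²
  ⇒ R(z) = 1 + z + 55/52z².

Solve |R(x)|<1 on ℝ⁻.
x=-1.57: |R|=2.0371
R=1: x+55/52x²=0 ⇒ x=−52/55=-0.9455; min R=1−1/(4·55/52)=0.7636>−1
Confirm numerically:
  x=-0.821: |R|=0.89193 <1
  x=-0.652: |R|=0.79763 <1
  x=-0.491: |R|=0.76399 <1
  x=-1.384: |R|=1.64196 >1
  x=-1.246: |R|=1.39608 >1
  x=-1.177: |R|=1.28825 >1
Stable set (-0.9455, 0).

z∈(-0.9455,0).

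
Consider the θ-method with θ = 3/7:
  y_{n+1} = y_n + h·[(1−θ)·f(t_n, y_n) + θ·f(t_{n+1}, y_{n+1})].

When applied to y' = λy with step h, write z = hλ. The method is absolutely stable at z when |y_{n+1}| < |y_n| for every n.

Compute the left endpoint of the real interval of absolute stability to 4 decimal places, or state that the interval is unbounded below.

Set f=λy, z=hλ:
  y_{n+1} = y_n + z·[4/7·y_n + 3/7·y_{n+1}] ⇒ (1 − 3/7z)y_{n+1} = (1 + 4/7z)y_n
  so R(z) = (1 + 4/7z)/(1 − 3/7z).

Need |R(x)|<1, x<0.
x=-0.89: |R|=0.3557
R=−1: 1+4/7x = −1+3/7x ⇒ -1/7x=2 ⇒ x=2/(-1/7)=-14.0000
Confirm numerically:
  x=-10.578: |R|=0.91165 <1
  x=-10.443: |R|=0.90720 <1
  x=-8.533: |R|=0.83230 <1
  x=-14.499: |R|=1.00988 >1
  x=-14.342: |R|=1.00684 >1
So |R|<1 on (-14.0000, 0).

left endpoint -14.0000.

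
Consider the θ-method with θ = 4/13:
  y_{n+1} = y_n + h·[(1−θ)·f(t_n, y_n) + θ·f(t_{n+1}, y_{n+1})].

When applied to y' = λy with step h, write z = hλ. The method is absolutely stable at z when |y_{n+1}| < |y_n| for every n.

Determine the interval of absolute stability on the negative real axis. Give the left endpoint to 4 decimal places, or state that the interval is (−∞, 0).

(-5.2000, 0).

On y'=λy, z=hλ:
  y_{n+1} = y_n + z·[9/13·y_n + 4/13·y_{n+1}] ⇒ (1 − 4/13z)y_{n+1} = (1 + 9/13z)y_n
  ⇒ R(z) = (1 + 9/13z)/(1 − 4/13z).

Boundary: |R(x)|=1, x<0.
x=-1.38: |R|=0.0313
R=−1: 1+9/13x = −1+4/13x ⇒ -5/13x=2 ⇒ x=2/(-5/13)=-5.2000
Confirm numerically:
  x=-4.465: |R|=0.88091 <1
  x=-3.622: |R|=0.71297 <1
  x=-3.170: |R|=0.60475 <1
  x=-5.652: |R|=1.06347 >1
  x=-5.246: |R|=1.00677 >1
Interval (-5.2000, 0).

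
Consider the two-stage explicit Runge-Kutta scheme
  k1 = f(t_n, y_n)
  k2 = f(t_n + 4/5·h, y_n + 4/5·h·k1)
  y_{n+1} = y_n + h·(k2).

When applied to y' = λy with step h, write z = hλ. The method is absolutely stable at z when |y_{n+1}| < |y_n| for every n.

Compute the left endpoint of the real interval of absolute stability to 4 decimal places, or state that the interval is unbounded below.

left endpoint -1.2500.

Set f=λy, z=hλ:
  k1=λy_n ⇒ h·k1=z·y_n;  k2=λ(1+4/5z)y_n ⇒ h·k2=z(1+4/5z)y_n
  y_{n+1}/y_n = 1 + z(1+4/5z) = 1 + z + 4/5z²
  so R(z) = 1 + z + 4/5z².

Boundary: |R(x)|=1, x<0.
x=-0.66: |R|=0.6885
R=1: x+4/5x²=0 ⇒ x=−5/4=-1.2500; min R=1−1/(4·4/5)=0.6875>−1
Confirm numerically:
  x=-1.019: |R|=0.81169 <1
  x=-0.982: |R|=0.78946 <1
  x=-0.670: |R|=0.68912 <1
  x=-1.691: |R|=1.59658 >1
  x=-1.309: |R|=1.06178 >1
Stable set (-1.2500, 0).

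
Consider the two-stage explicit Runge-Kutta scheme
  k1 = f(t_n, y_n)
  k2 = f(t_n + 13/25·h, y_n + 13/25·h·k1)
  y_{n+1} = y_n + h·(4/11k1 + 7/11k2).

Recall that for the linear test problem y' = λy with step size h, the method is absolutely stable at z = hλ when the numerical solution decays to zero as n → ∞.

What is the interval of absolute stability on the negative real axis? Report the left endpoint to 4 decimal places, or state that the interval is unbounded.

With y'=λy (z=hλ):
  k1=λy_n ⇒ h·k1=z·y_n;  k2=λ(1+13/25z)y_n ⇒ h·k2=z(1+13/25z)y_n
  y_{n+1}/y_n = 1 + 4/11z + 7/11z(1+13/25z) = 1 + z + 91/275z²
  R(z) = 1 + z + 91/275z².

Find x<0 with |R(x)|<1.
x=-1.08: |R|=0.3060
R=1: x+91/275x²=0 ⇒ x=−275/91=-3.0220; min R=1−1/(4·91/275)=0.2445>−1
Confirm numerically:
  x=-2.737: |R|=0.74190 <1
  x=-2.715: |R|=0.72421 <1
  x=-2.429: |R|=0.52338 <1
  x=-2.320: |R|=0.46109 <1
  x=-3.547: |R|=1.61624 >1
  x=-3.390: |R|=1.41284 >1
Interval (-3.0220, 0).

(-3.0220, 0).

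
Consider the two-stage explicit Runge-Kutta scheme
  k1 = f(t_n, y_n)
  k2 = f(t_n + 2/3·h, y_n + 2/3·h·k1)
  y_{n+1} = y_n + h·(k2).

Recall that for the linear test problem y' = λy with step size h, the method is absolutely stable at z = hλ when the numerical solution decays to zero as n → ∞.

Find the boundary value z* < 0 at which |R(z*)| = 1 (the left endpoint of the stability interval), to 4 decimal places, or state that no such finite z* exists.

With y'=λy (z=hλ):
  k1=λy_n ⇒ h·k1=z·y_n;  k2=λ(1+2/3z)y_n ⇒ h·k2=z(1+2/3z)y_n
  y_{n+1}/y_n = 1 + z(1+2/3z) = 1 + z + 2/3z²
  Hence R(z) = 1 + z + 2/3z².

Find x<0 with |R(x)|<1.
x=-1.6: |R|=1.1067
R=1: x+2/3x²=0 ⇒ x=−3/2=-1.5000; min R=1−1/(4·2/3)=0.6250>−1
Confirm numerically:
  x=-0.994: |R|=0.66469 <1
  x=-0.896: |R|=0.63921 <1
  x=-0.760: |R|=0.62507 <1
  x=-0.696: |R|=0.62694 <1
  x=-2.018: |R|=1.69688 >1
  x=-1.706: |R|=1.23429 >1
Interval (-1.5000, 0).

left endpoint -1.5000.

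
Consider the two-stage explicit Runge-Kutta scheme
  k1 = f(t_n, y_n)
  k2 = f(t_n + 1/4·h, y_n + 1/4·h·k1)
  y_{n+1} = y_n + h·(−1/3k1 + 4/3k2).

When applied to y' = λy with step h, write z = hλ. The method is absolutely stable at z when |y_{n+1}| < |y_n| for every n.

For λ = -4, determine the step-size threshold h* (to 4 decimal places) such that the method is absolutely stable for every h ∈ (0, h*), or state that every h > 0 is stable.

With y'=λy (z=hλ):
  k1=λy_n ⇒ h·k1=z·y_n;  k2=λ(1+1/4z)y_n ⇒ h·k2=z(1+1/4z)y_n
  y_{n+1}/y_n = 1 − 1/3z + 4/3z(1+1/4z) = 1 + z + 1/3z²
  Hence R(z) = 1 + z + 1/3z².

Find x<0 with |R(x)|<1.
x=-0.58: |R|=0.5321
R=1: x+1/3x²=0 ⇒ x=−3=-3.0000; min R=1−1/(4·1/3)=0.2500>−1
Confirm numerically:
  x=-2.975: |R|=0.97521 <1
  x=-2.507: |R|=0.58802 <1
  x=-1.422: |R|=0.25203 <1
  x=-3.146: |R|=1.15311 >1
  x=-3.142: |R|=1.14872 >1
  x=-3.026: |R|=1.02623 >1
Interval (-3.0000, 0).

(-3.0000,0); λ=-4 ⇒ h* = (3)/4 = 0.7500.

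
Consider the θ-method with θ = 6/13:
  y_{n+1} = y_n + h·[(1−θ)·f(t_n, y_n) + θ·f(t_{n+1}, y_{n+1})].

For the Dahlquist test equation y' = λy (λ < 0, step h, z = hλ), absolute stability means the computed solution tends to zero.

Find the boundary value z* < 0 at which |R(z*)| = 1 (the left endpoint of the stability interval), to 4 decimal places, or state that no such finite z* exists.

z* = -26.0000.

On y'=λy, z=hλ:
  y_{n+1} = y_n + z·[7/13·y_n + 6/13·y_{n+1}] ⇒ (1 − 6/13z)y_{n+1} = (1 + 7/13z)y_n
  R(z) = (1 + 7/13z)/(1 − 6/13z).

Need |R(x)|<1, x<0.
x=-0.77: |R|=0.4319
R=−1: 1+7/13x = −1+6/13x ⇒ -1/13x=2 ⇒ x=2/(-1/13)=-26.0000
Confirm numerically:
  x=-23.727: |R|=0.98537 <1
  x=-19.317: |R|=0.94815 <1
  x=-13.225: |R|=0.86167 <1
  x=-26.363: |R|=1.00212 >1
  x=-26.223: |R|=1.00131 >1
So |R|<1 on (-26.0000, 0).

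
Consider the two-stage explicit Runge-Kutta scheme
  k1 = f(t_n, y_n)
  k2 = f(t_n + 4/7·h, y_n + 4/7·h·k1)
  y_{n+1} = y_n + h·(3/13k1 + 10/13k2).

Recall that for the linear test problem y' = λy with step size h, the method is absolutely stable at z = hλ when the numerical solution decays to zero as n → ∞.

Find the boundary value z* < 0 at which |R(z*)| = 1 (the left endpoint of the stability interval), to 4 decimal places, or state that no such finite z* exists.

Set f=λy, z=hλ:
  k1=λy_n ⇒ h·k1=z·y_n;  k2=λ(1+4/7z)y_n ⇒ h·k2=z(1+4/7z)y_n
  y_{n+1}/y_n = 1 + 3/13z + 10/13z(1+4/7z) = 1 + z + 40/91z²
  ⇒ R(z) = 1 + z + 40/91z².

Boundary: |R(x)|=1, x<0.
x=-1.16: |R|=0.4315
R=1: x+40/91x²=0 ⇒ x=−91/40=-2.2750; min R=1−1/(4·40/91)=0.4313>−1
Confirm numerically:
  x=-1.813: |R|=0.63182 <1
  x=-1.699: |R|=0.56984 <1
  x=-1.068: |R|=0.43337 <1
  x=-0.957: |R|=0.44557 <1
  x=-2.602: |R|=1.37400 >1
  x=-2.509: |R|=1.25807 >1
  x=-2.371: |R|=1.10005 >1
Stable set (-2.2750, 0).

left endpoint -2.2750.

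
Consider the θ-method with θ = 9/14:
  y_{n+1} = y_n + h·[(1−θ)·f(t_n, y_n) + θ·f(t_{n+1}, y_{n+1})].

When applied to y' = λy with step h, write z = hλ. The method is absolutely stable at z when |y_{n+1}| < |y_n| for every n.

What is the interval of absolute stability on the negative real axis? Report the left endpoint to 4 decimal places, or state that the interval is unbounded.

interval (−∞, 0).

Test eqn y'=λy, z=hλ:
  y_{n+1} = y_n + z·[5/14·y_n + 9/14·y_{n+1}] ⇒ (1 − 9/14z)y_{n+1} = (1 + 5/14z)y_n
  so R(z) = (1 + 5/14z)/(1 − 9/14z).

Need |R(x)|<1, x<0.
x=-1.75: |R|=0.1765
x=-2: |R|=0.1250
x=-10: |R|=0.3462
x=-100: |R|=0.5317
θ=9/14≥1/2 ⇒ |1+5/14x|<|1−9/14x| ∀x<0 ⇒ stable on all of ℝ⁻.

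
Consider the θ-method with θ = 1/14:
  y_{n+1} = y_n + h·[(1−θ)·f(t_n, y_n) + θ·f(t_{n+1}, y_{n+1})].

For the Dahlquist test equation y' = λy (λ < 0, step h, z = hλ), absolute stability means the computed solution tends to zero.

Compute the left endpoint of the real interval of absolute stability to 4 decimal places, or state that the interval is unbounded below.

Test eqn y'=λy, z=hλ:
  y_{n+1} = y_n + z·[13/14·y_n + 1/14·y_{n+1}] ⇒ (1 − 1/14z)y_{n+1} = (1 + 13/14z)y_n
  ⇒ R(z) = (1 + 13/14z)/(1 − 1/14z).

Solve |R(x)|<1 on ℝ⁻.
x=-1.39: |R|=0.2645
R=−1: 1+13/14x = −1+1/14x ⇒ -6/7x=2 ⇒ x=2/(-6/7)=-2.3333
Confirm numerically:
  x=-2.242: |R|=0.93252 <1
  x=-1.599: |R|=0.43509 <1
  x=-1.335: |R|=0.21878 <1
  x=-2.867: |R|=1.37968 >1
  x=-2.627: |R|=1.21194 >1
  x=-2.391: |R|=1.04222 >1
Stable set (-2.3333, 0).

left endpoint -2.3333.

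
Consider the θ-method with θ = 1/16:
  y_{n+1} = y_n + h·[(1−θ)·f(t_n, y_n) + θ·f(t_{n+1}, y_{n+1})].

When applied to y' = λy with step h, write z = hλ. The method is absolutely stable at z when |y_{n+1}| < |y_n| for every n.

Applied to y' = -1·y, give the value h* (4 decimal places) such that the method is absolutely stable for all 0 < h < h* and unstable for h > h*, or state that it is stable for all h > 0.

(-2.2857,0); λ=-1 ⇒ h* = (16/7)/1 = 2.2857.

On y'=λy, z=hλ:
  y_{n+1} = y_n + z·[15/16·y_n + 1/16·y_{n+1}] ⇒ (1 − 1/16z)y_{n+1} = (1 + 15/16z)y_n
  R(z) = (1 + 15/16z)/(1 − 1/16z).

Find x<0 with |R(x)|<1.
x=-0.81: |R|=0.2290
R=−1: 1+15/16x = −1+1/16x ⇒ -7/8x=2 ⇒ x=2/(-7/8)=-2.2857
Confirm numerically:
  x=-2.204: |R|=0.93716 <1
  x=-1.523: |R|=0.39063 <1
  x=-1.126: |R|=0.05197 <1
  x=-1.010: |R|=0.04997 <1
  x=-2.717: |R|=1.32259 >1
  x=-2.463: |R|=1.13443 >1
So |R|<1 on (-2.2857, 0).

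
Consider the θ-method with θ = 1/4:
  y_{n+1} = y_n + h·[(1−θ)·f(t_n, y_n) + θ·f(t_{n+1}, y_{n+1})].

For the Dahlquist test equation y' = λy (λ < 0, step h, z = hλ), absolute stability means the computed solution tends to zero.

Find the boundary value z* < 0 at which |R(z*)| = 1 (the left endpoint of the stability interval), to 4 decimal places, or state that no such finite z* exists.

On y'=λy, z=hλ:
  y_{n+1} = y_n + z·[3/4·y_n + 1/4·y_{n+1}] ⇒ (1 − 1/4z)y_{n+1} = (1 + 3/4z)y_n
  so R(z) = (1 + 3/4z)/(1 − 1/4z).

Boundary: |R(x)|=1, x<0.
x=-1.01: |R|=0.1936
R=−1: 1+3/4x = −1+1/4x ⇒ -1/2x=2 ⇒ x=2/(-1/2)=-4.0000
Confirm numerically:
  x=-3.590: |R|=0.89196 <1
  x=-3.345: |R|=0.82165 <1
  x=-2.360: |R|=0.48428 <1
  x=-2.223: |R|=0.42889 <1
  x=-4.403: |R|=1.09592 >1
  x=-4.389: |R|=1.09274 >1
  x=-4.149: |R|=1.03657 >1
So |R|<1 on (-4.0000, 0).

z* = -4.0000.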